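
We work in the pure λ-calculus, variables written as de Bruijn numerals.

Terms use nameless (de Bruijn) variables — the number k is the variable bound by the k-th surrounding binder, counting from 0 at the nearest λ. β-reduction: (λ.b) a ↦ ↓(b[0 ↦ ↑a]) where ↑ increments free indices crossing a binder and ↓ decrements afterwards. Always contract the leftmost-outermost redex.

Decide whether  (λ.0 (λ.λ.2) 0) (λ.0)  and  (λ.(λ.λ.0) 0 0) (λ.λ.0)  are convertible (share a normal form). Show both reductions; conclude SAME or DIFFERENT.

Term A:
  start: (λ.0 (λ.λ.2) 0) (λ.0)
  [1] (λ.0) (λ.λ.λ.0) (λ.0)
  [2] (λ.λ.λ.0) (λ.0)
  [3] λ.λ.0

Term B:
  start: (λ.(λ.λ.0) 0 0) (λ.λ.0)
  [1] (λ.λ.0) (λ.λ.0) (λ.λ.0)
  [2] (λ.0) (λ.λ.0)
  [3] λ.λ.0

Answer: SAME — A ⇓ λ.λ.0, B ⇓ λ.λ.0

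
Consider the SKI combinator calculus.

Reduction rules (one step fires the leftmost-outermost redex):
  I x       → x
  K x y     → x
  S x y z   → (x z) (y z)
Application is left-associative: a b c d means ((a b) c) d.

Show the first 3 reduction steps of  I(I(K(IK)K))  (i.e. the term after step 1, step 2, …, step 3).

  start: I(I(K(IK)K))
  step 1: I(K(IK)K)
  step 2: K(IK)K
  step 3: IK

Answer: after 3 steps: IK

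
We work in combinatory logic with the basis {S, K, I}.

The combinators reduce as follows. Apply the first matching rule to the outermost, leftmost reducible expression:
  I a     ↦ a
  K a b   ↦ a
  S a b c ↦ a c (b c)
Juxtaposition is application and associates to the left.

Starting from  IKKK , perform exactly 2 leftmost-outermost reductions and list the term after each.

Answer: after 2 steps: K

Working:
  start: IKKK
  step 1: KKK
  step 2: K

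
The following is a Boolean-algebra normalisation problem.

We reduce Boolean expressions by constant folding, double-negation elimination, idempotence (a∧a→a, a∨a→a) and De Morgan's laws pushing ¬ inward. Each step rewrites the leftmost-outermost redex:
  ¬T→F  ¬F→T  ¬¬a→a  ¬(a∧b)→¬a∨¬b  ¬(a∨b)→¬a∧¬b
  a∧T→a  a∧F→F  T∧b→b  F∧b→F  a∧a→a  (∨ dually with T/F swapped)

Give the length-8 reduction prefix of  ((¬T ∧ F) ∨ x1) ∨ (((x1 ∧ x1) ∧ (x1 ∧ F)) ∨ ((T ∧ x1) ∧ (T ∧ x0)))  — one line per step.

Answer: after 8 steps: x1 ∨ (x1 ∧ x0)

Working:
  start: ((¬T ∧ F) ∨ x1) ∨ (((x1 ∧ x1) ∧ (x1 ∧ F)) ∨ ((T ∧ x1) ∧ (T ∧ x0)))
  step 1: (F ∨ x1) ∨ (((x1 ∧ x1) ∧ (x1 ∧ F)) ∨ ((T ∧ x1) ∧ (T ∧ x0)))
  step 2: x1 ∨ (((x1 ∧ x1) ∧ (x1 ∧ F)) ∨ ((T ∧ x1) ∧ (T ∧ x0)))
  step 3: x1 ∨ ((x1 ∧ (x1 ∧ F)) ∨ ((T ∧ x1) ∧ (T ∧ x0)))
  step 4: x1 ∨ ((x1 ∧ F) ∨ ((T ∧ x1) ∧ (T ∧ x0)))
  step 5: x1 ∨ (F ∨ ((T ∧ x1) ∧ (T ∧ x0)))
  step 6: x1 ∨ ((T ∧ x1) ∧ (T ∧ x0))
  step 7: x1 ∨ (x1 ∧ (T ∧ x0))
  step 8: x1 ∨ (x1 ∧ x0)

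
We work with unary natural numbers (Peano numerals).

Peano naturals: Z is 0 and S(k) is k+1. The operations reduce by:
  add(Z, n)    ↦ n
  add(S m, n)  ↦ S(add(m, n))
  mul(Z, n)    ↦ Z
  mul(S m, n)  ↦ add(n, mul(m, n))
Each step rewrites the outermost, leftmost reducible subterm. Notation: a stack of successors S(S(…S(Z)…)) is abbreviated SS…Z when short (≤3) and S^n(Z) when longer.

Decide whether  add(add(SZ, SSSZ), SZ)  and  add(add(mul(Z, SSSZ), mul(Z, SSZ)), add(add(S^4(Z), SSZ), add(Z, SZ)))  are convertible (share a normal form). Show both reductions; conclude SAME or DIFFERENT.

Answer: DIFFERENT — A ⇓ S^5(Z), B ⇓ S^7(Z)

Derivation:
Term A:
  start: add(add(SZ, SSSZ), SZ)
  [1] add(S(add(Z, SSSZ)), SZ)
  [2] S(add(add(Z, SSSZ), SZ))
  [3] S(add(SSSZ, SZ))
  [4] S(S(add(SSZ, SZ)))
  [5] S(S(S(add(SZ, SZ))))
  [6] S(S(S(S(add(Z, SZ)))))
  [7] S^5(Z)

Term B:
  start: add(add(mul(Z, SSSZ), mul(Z, SSZ)), add(add(S^4(Z), SSZ), add(Z, SZ)))
  [1] add(add(Z, mul(Z, SSZ)), add(add(S^4(Z), SSZ), add(Z, SZ)))
  [2] add(mul(Z, SSZ), add(add(S^4(Z), SSZ), add(Z, SZ)))
  [3] add(Z, add(add(S^4(Z), SSZ), add(Z, SZ)))
  [4] add(add(S^4(Z), SSZ), add(Z, SZ))
  [5] add(S(add(SSSZ, SSZ)), add(Z, SZ))
  [6] S(add(add(SSSZ, SSZ), add(Z, SZ)))
  [7] S(add(S(add(SSZ, SSZ)), add(Z, SZ)))
  [8] S(S(add(add(SSZ, SSZ), add(Z, SZ))))
  [9] S(S(add(S(add(SZ, SSZ)), add(Z, SZ))))
  [10] S(S(S(add(add(SZ, SSZ), add(Z, SZ)))))
  [11] S(S(S(add(S(add(Z, SSZ)), add(Z, SZ)))))
  [12] S(S(S(S(add(add(Z, SSZ), add(Z, SZ))))))
  [13] S(S(S(S(add(SSZ, add(Z, SZ))))))
  [14] S(S(S(S(S(add(SZ, add(Z, SZ)))))))
  [15] S(S(S(S(S(S(add(Z, add(Z, SZ))))))))
  [16] S(S(S(S(S(S(add(Z, SZ)))))))
  [17] S^7(Z)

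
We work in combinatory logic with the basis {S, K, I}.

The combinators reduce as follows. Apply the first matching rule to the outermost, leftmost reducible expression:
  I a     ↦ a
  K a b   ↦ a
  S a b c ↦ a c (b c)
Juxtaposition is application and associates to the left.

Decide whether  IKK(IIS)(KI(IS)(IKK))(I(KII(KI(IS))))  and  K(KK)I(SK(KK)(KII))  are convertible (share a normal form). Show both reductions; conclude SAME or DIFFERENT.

Answer: DIFFERENT — A ⇓ KK, B ⇓ K

Derivation:
Term A:
  start: IKK(IIS)(KI(IS)(IKK))(I(KII(KI(IS))))
  [1] KK(IIS)(KI(IS)(IKK))(I(KII(KI(IS))))
  [2] K(KI(IS)(IKK))(I(KII(KI(IS))))
  [3] KI(IS)(IKK)
  [4] I(IKK)
  [5] IKK
  [6] KK

Term B:
  start: K(KK)I(SK(KK)(KII))
  [1] KK(SK(KK)(KII))
  [2] K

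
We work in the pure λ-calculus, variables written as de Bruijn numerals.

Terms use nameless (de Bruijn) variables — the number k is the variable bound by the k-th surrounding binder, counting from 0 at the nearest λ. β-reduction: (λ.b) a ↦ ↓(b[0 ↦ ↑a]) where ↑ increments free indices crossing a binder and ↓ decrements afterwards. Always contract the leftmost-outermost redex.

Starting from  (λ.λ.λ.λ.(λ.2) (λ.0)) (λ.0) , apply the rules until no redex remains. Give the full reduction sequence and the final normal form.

  start: (λ.λ.λ.λ.(λ.2) (λ.0)) (λ.0)
  step 1: λ.λ.λ.(λ.2) (λ.0)
  step 2: λ.λ.λ.1

Answer: normal form = λ.λ.λ.1  (in 2 steps)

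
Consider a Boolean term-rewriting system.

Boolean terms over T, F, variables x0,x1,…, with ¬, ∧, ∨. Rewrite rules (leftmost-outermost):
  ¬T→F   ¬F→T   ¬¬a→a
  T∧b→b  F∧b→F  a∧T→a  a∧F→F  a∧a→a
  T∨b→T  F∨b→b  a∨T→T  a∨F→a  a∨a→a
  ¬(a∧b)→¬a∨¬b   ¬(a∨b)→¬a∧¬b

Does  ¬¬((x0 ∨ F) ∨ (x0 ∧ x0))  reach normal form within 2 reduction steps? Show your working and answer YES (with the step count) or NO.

  start: ¬¬((x0 ∨ F) ∨ (x0 ∧ x0))
  step 1: (x0 ∨ F) ∨ (x0 ∧ x0)
  step 2: x0 ∨ (x0 ∧ x0)

Answer: NO — after 2 steps the term is x0 ∨ (x0 ∧ x0), not yet normal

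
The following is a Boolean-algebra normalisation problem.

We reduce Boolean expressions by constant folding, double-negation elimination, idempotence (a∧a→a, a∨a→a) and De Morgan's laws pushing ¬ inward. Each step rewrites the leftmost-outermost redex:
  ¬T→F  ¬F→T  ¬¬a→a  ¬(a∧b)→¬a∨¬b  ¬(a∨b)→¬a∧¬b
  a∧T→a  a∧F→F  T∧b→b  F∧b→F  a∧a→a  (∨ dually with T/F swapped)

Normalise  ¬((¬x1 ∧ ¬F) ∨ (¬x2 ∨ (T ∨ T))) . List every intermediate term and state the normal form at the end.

Answer: normal form = F  (in 12 steps)

Derivation:
  start: ¬((¬x1 ∧ ¬F) ∨ (¬x2 ∨ (T ∨ T)))
  →1  ¬(¬x1 ∧ ¬F) ∧ ¬(¬x2 ∨ (T ∨ T))
  →2  (¬¬x1 ∨ ¬¬F) ∧ ¬(¬x2 ∨ (T ∨ T))
  →3  (x1 ∨ ¬¬F) ∧ ¬(¬x2 ∨ (T ∨ T))
  →4  (x1 ∨ F) ∧ ¬(¬x2 ∨ (T ∨ T))
  →5  x1 ∧ ¬(¬x2 ∨ (T ∨ T))
  →6  x1 ∧ (¬¬x2 ∧ ¬(T ∨ T))
  →7  x1 ∧ (x2 ∧ ¬(T ∨ T))
  →8  x1 ∧ (x2 ∧ (¬T ∧ ¬T))
  →9  x1 ∧ (x2 ∧ ¬T)
  →10  x1 ∧ (x2 ∧ F)
  →11  x1 ∧ F
  →12  F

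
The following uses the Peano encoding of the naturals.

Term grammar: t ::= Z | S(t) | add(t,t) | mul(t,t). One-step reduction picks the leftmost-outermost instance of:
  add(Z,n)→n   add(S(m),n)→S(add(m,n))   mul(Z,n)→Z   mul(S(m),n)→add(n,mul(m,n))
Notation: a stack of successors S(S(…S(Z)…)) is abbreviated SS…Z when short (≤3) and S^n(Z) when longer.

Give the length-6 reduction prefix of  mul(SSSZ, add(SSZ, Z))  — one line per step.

  start: mul(SSSZ, add(SSZ, Z))
  step 1: add(add(SSZ, Z), mul(SSZ, add(SSZ, Z)))
  step 2: add(S(add(SZ, Z)), mul(SSZ, add(SSZ, Z)))
  step 3: S(add(add(SZ, Z), mul(SSZ, add(SSZ, Z))))
  step 4: S(add(S(add(Z, Z)), mul(SSZ, add(SSZ, Z))))
  step 5: S(S(add(add(Z, Z), mul(SSZ, add(SSZ, Z)))))
  step 6: S(S(add(Z, mul(SSZ, add(SSZ, Z)))))

Answer: after 6 steps: S(S(add(Z, mul(SSZ, add(SSZ, Z)))))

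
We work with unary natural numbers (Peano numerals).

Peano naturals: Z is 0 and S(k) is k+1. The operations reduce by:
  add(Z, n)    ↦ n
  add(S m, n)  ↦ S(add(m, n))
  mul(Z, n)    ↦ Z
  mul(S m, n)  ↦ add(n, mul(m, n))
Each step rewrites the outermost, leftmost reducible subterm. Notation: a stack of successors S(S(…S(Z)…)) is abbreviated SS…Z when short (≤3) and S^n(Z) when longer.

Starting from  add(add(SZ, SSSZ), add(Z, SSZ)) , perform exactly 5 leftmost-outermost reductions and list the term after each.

Answer: after 5 steps: S(S(S(add(SZ, add(Z, SSZ)))))

Derivation:
  start: add(add(SZ, SSSZ), add(Z, SSZ))
  [1] add(S(add(Z, SSSZ)), add(Z, SSZ))
  [2] S(add(add(Z, SSSZ), add(Z, SSZ)))
  [3] S(add(SSSZ, add(Z, SSZ)))
  [4] S(S(add(SSZ, add(Z, SSZ))))
  [5] S(S(S(add(SZ, add(Z, SSZ)))))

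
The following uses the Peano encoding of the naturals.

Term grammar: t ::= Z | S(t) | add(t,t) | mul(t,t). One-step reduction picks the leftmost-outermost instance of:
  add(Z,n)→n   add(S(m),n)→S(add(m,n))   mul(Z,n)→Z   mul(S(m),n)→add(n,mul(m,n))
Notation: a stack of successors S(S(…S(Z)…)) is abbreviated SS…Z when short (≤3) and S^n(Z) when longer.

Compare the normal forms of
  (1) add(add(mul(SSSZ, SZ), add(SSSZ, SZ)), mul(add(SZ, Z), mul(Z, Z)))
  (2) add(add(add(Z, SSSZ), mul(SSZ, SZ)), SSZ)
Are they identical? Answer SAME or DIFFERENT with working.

Answer: SAME — A ⇓ S^7(Z), B ⇓ S^7(Z)

Reduction:
Term A:
  start: add(add(mul(SSSZ, SZ), add(SSSZ, SZ)), mul(add(SZ, Z), mul(Z, Z)))
  step 1: add(add(add(SZ, mul(SSZ, SZ)), add(SSSZ, SZ)), mul(add(SZ, Z), mul(Z, Z)))
  step 2: add(add(S(add(Z, mul(SSZ, SZ))), add(SSSZ, SZ)), mul(add(SZ, Z), mul(Z, Z)))
  step 3: add(S(add(add(Z, mul(SSZ, SZ)), add(SSSZ, SZ))), mul(add(SZ, Z), mul(Z, Z)))
  step 4: S(add(add(add(Z, mul(SSZ, SZ)), add(SSSZ, SZ)), mul(add(SZ, Z), mul(Z, Z))))
  step 5: S(add(add(mul(SSZ, SZ), add(SSSZ, SZ)), mul(add(SZ, Z), mul(Z, Z))))
  step 6: S(add(add(add(SZ, mul(SZ, SZ)), add(SSSZ, SZ)), mul(add(SZ, Z), mul(Z, Z))))
  step 7: S(add(add(S(add(Z, mul(SZ, SZ))), add(SSSZ, SZ)), mul(add(SZ, Z), mul(Z, Z))))
  step 8: S(add(S(add(add(Z, mul(SZ, SZ)), add(SSSZ, SZ))), mul(add(SZ, Z), mul(Z, Z))))
  step 9: S(S(add(add(add(Z, mul(SZ, SZ)), add(SSSZ, SZ)), mul(add(SZ, Z), mul(Z, Z)))))
  step 10: S(S(add(add(mul(SZ, SZ), add(SSSZ, SZ)), mul(add(SZ, Z), mul(Z, Z)))))
  step 11: S(S(add(add(add(SZ, mul(Z, SZ)), add(SSSZ, SZ)), mul(add(SZ, Z), mul(Z, Z)))))
  step 12: S(S(add(add(S(add(Z, mul(Z, SZ))), add(SSSZ, SZ)), mul(add(SZ, Z), mul(Z, Z)))))
  step 13: S(S(add(S(add(add(Z, mul(Z, SZ)), add(SSSZ, SZ))), mul(add(SZ, Z), mul(Z, Z)))))
  step 14: S(S(S(add(add(add(Z, mul(Z, SZ)), add(SSSZ, SZ)), mul(add(SZ, Z), mul(Z, Z))))))
  step 15: S(S(S(add(add(mul(Z, SZ), add(SSSZ, SZ)), mul(add(SZ, Z), mul(Z, Z))))))
  step 16: S(S(S(add(add(Z, add(SSSZ, SZ)), mul(add(SZ, Z), mul(Z, Z))))))
  step 17: S(S(S(add(add(SSSZ, SZ), mul(add(SZ, Z), mul(Z, Z))))))
  step 18: S(S(S(add(S(add(SSZ, SZ)), mul(add(SZ, Z), mul(Z, Z))))))
  step 19: S(S(S(S(add(add(SSZ, SZ), mul(add(SZ, Z), mul(Z, Z)))))))
  step 20: S(S(S(S(add(S(add(SZ, SZ)), mul(add(SZ, Z), mul(Z, Z)))))))
  step 21: S(S(S(S(S(add(add(SZ, SZ), mul(add(SZ, Z), mul(Z, Z))))))))
  step 22: S(S(S(S(S(add(S(add(Z, SZ)), mul(add(SZ, Z), mul(Z, Z))))))))
  step 23: S(S(S(S(S(S(add(add(Z, SZ), mul(add(SZ, Z), mul(Z, Z)))))))))
  step 24: S(S(S(S(S(S(add(SZ, mul(add(SZ, Z), mul(Z, Z)))))))))
  step 25: S(S(S(S(S(S(S(add(Z, mul(add(SZ, Z), mul(Z, Z))))))))))
  step 26: S(S(S(S(S(S(S(mul(add(SZ, Z), mul(Z, Z)))))))))
  step 27: S(S(S(S(S(S(S(mul(S(add(Z, Z)), mul(Z, Z)))))))))
  step 28: S(S(S(S(S(S(S(add(mul(Z, Z), mul(add(Z, Z), mul(Z, Z))))))))))
  step 29: S(S(S(S(S(S(S(add(Z, mul(add(Z, Z), mul(Z, Z))))))))))
  step 30: S(S(S(S(S(S(S(mul(add(Z, Z), mul(Z, Z)))))))))
  step 31: S(S(S(S(S(S(S(mul(Z, mul(Z, Z)))))))))
  step 32: S^7(Z)

Term B:
  start: add(add(add(Z, SSSZ), mul(SSZ, SZ)), SSZ)
  step 1: add(add(SSSZ, mul(SSZ, SZ)), SSZ)
  step 2: add(S(add(SSZ, mul(SSZ, SZ))), SSZ)
  step 3: S(add(add(SSZ, mul(SSZ, SZ)), SSZ))
  step 4: S(add(S(add(SZ, mul(SSZ, SZ))), SSZ))
  step 5: S(S(add(add(SZ, mul(SSZ, SZ)), SSZ)))
  step 6: S(S(add(S(add(Z, mul(SSZ, SZ))), SSZ)))
  step 7: S(S(S(add(add(Z, mul(SSZ, SZ)), SSZ))))
  step 8: S(S(S(add(mul(SSZ, SZ), SSZ))))
  step 9: S(S(S(add(add(SZ, mul(SZ, SZ)), SSZ))))
  step 10: S(S(S(add(S(add(Z, mul(SZ, SZ))), SSZ))))
  step 11: S(S(S(S(add(add(Z, mul(SZ, SZ)), SSZ)))))
  step 12: S(S(S(S(add(mul(SZ, SZ), SSZ)))))
  step 13: S(S(S(S(add(add(SZ, mul(Z, SZ)), SSZ)))))
  step 14: S(S(S(S(add(S(add(Z, mul(Z, SZ))), SSZ)))))
  step 15: S(S(S(S(S(add(add(Z, mul(Z, SZ)), SSZ))))))
  step 16: S(S(S(S(S(add(mul(Z, SZ), SSZ))))))
  step 17: S(S(S(S(S(add(Z, SSZ))))))
  step 18: S^7(Z)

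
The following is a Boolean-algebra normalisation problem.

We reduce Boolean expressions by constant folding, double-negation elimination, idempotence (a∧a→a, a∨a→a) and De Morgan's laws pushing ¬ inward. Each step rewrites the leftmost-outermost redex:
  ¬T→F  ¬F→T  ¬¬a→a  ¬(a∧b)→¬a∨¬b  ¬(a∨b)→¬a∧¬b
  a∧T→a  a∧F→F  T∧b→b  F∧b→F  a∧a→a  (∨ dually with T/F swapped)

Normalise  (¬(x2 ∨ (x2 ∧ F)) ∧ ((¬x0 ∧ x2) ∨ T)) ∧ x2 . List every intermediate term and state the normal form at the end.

  start: (¬(x2 ∨ (x2 ∧ F)) ∧ ((¬x0 ∧ x2) ∨ T)) ∧ x2
  →1  ((¬x2 ∧ ¬(x2 ∧ F)) ∧ ((¬x0 ∧ x2) ∨ T)) ∧ x2
  →2  ((¬x2 ∧ (¬x2 ∨ ¬F)) ∧ ((¬x0 ∧ x2) ∨ T)) ∧ x2
  →3  ((¬x2 ∧ (¬x2 ∨ T)) ∧ ((¬x0 ∧ x2) ∨ T)) ∧ x2
  →4  ((¬x2 ∧ T) ∧ ((¬x0 ∧ x2) ∨ T)) ∧ x2
  →5  (¬x2 ∧ ((¬x0 ∧ x2) ∨ T)) ∧ x2
  →6  (¬x2 ∧ T) ∧ x2
  →7  ¬x2 ∧ x2

Answer: normal form = ¬x2 ∧ x2  (in 7 steps)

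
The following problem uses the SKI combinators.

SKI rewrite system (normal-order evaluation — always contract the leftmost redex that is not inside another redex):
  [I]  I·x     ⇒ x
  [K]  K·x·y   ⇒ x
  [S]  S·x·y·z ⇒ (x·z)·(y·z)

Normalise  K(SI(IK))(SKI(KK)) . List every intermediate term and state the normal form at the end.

  start: K(SI(IK))(SKI(KK))
  [1] SI(IK)
  [2] SIK

Answer: normal form = SIK  (in 2 steps)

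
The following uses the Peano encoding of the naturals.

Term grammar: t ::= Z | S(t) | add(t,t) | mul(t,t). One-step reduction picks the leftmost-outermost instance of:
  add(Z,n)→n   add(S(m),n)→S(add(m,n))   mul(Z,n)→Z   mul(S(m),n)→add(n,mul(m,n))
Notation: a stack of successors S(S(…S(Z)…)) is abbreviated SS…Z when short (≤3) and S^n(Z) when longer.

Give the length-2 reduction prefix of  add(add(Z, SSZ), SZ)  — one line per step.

Answer: after 2 steps: S(add(SZ, SZ))

Working:
  start: add(add(Z, SSZ), SZ)
  →1  add(SSZ, SZ)
  →2  S(add(SZ, SZ))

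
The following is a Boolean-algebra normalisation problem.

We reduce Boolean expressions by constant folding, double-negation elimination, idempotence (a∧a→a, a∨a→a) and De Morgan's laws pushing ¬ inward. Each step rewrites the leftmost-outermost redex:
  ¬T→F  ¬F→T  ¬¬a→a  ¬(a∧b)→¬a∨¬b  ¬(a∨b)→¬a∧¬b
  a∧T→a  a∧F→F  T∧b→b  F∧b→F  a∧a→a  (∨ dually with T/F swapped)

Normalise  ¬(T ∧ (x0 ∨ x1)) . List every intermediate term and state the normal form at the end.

  start: ¬(T ∧ (x0 ∨ x1))
  [1] ¬T ∨ ¬(x0 ∨ x1)
  [2] F ∨ ¬(x0 ∨ x1)
  [3] ¬(x0 ∨ x1)
  [4] ¬x0 ∧ ¬x1

Answer: normal form = ¬x0 ∧ ¬x1  (in 4 steps)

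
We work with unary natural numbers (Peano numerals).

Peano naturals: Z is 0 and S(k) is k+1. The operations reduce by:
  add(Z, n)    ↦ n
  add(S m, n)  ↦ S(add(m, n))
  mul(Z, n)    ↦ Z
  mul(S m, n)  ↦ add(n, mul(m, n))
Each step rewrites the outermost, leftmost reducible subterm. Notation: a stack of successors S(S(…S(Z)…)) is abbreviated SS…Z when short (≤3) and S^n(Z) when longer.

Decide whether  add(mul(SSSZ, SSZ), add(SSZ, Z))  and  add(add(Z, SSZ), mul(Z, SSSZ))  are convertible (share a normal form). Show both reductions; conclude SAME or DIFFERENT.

Answer: DIFFERENT — A ⇓ S^8(Z), B ⇓ SSZ

Reduction:
Term A:
  start: add(mul(SSSZ, SSZ), add(SSZ, Z))
  [1] add(add(SSZ, mul(SSZ, SSZ)), add(SSZ, Z))
  [2] add(S(add(SZ, mul(SSZ, SSZ))), add(SSZ, Z))
  [3] S(add(add(SZ, mul(SSZ, SSZ)), add(SSZ, Z)))
  [4] S(add(S(add(Z, mul(SSZ, SSZ))), add(SSZ, Z)))
  [5] S(S(add(add(Z, mul(SSZ, SSZ)), add(SSZ, Z))))
  [6] S(S(add(mul(SSZ, SSZ), add(SSZ, Z))))
  [7] S(S(add(add(SSZ, mul(SZ, SSZ)), add(SSZ, Z))))
  [8] S(S(add(S(add(SZ, mul(SZ, SSZ))), add(SSZ, Z))))
  [9] S(S(S(add(add(SZ, mul(SZ, SSZ)), add(SSZ, Z)))))
  [10] S(S(S(add(S(add(Z, mul(SZ, SSZ))), add(SSZ, Z)))))
  [11] S(S(S(S(add(add(Z, mul(SZ, SSZ)), add(SSZ, Z))))))
  [12] S(S(S(S(add(mul(SZ, SSZ), add(SSZ, Z))))))
  [13] S(S(S(S(add(add(SSZ, mul(Z, SSZ)), add(SSZ, Z))))))
  [14] S(S(S(S(add(S(add(SZ, mul(Z, SSZ))), add(SSZ, Z))))))
  [15] S(S(S(S(S(add(add(SZ, mul(Z, SSZ)), add(SSZ, Z)))))))
  [16] S(S(S(S(S(add(S(add(Z, mul(Z, SSZ))), add(SSZ, Z)))))))
  [17] S(S(S(S(S(S(add(add(Z, mul(Z, SSZ)), add(SSZ, Z))))))))
  [18] S(S(S(S(S(S(add(mul(Z, SSZ), add(SSZ, Z))))))))
  [19] S(S(S(S(S(S(add(Z, add(SSZ, Z))))))))
  [20] S(S(S(S(S(S(add(SSZ, Z)))))))
  [21] S(S(S(S(S(S(S(add(SZ, Z))))))))
  [22] S(S(S(S(S(S(S(S(add(Z, Z)))))))))
  [23] S^8(Z)

Term B:
  start: add(add(Z, SSZ), mul(Z, SSSZ))
  [1] add(SSZ, mul(Z, SSSZ))
  [2] S(add(SZ, mul(Z, SSSZ)))
  [3] S(S(add(Z, mul(Z, SSSZ))))
  [4] S(S(mul(Z, SSSZ)))
  [5] SSZ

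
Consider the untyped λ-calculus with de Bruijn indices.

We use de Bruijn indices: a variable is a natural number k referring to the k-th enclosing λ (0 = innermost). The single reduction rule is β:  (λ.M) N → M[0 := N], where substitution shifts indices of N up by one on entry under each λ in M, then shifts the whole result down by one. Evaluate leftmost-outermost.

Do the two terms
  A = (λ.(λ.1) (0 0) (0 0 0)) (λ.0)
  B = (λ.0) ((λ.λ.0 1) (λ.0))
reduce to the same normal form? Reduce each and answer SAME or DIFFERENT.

Term A:
  start: (λ.(λ.1) (0 0) (0 0 0)) (λ.0)
  [1] (λ.λ.0) ((λ.0) (λ.0)) ((λ.0) (λ.0) (λ.0))
  [2] (λ.0) ((λ.0) (λ.0) (λ.0))
  [3] (λ.0) (λ.0) (λ.0)
  [4] (λ.0) (λ.0)
  [5] λ.0

Term B:
  start: (λ.0) ((λ.λ.0 1) (λ.0))
  [1] (λ.λ.0 1) (λ.0)
  [2] λ.0 (λ.0)

Answer: DIFFERENT — A ⇓ λ.0, B ⇓ λ.0 (λ.0)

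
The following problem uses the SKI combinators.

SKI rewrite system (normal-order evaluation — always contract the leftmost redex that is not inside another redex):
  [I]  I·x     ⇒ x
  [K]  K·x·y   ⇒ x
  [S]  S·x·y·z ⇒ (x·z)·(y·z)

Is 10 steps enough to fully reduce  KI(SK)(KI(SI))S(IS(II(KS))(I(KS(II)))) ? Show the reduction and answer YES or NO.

Answer: YES — reaches normal form S(S(KS)S) in 9 ≤ 10 steps

Working:
  start: KI(SK)(KI(SI))S(IS(II(KS))(I(KS(II))))
  step 1: I(KI(SI))S(IS(II(KS))(I(KS(II))))
  step 2: KI(SI)S(IS(II(KS))(I(KS(II))))
  step 3: IS(IS(II(KS))(I(KS(II))))
  step 4: S(IS(II(KS))(I(KS(II))))
  step 5: S(S(II(KS))(I(KS(II))))
  step 6: S(S(I(KS))(I(KS(II))))
  step 7: S(S(KS)(I(KS(II))))
  step 8: S(S(KS)(KS(II)))
  step 9: S(S(KS)S)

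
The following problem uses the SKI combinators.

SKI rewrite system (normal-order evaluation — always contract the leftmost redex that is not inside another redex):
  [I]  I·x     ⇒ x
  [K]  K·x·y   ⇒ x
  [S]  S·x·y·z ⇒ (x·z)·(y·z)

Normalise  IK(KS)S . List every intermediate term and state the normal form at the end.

Answer: normal form = KS  (in 2 steps)

Working:
  start: IK(KS)S
  step 1: K(KS)S
  step 2: KS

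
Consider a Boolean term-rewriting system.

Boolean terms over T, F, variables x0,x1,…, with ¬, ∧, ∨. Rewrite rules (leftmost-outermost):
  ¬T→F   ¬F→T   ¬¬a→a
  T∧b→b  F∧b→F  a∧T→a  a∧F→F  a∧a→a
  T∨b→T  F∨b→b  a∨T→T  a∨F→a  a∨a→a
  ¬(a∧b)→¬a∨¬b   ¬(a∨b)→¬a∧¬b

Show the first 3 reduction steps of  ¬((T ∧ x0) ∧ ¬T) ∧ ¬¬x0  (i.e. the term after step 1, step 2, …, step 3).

  start: ¬((T ∧ x0) ∧ ¬T) ∧ ¬¬x0
  →1  (¬(T ∧ x0) ∨ ¬¬T) ∧ ¬¬x0
  →2  ((¬T ∨ ¬x0) ∨ ¬¬T) ∧ ¬¬x0
  →3  ((F ∨ ¬x0) ∨ ¬¬T) ∧ ¬¬x0

Answer: after 3 steps: ((F ∨ ¬x0) ∨ ¬¬T) ∧ ¬¬x0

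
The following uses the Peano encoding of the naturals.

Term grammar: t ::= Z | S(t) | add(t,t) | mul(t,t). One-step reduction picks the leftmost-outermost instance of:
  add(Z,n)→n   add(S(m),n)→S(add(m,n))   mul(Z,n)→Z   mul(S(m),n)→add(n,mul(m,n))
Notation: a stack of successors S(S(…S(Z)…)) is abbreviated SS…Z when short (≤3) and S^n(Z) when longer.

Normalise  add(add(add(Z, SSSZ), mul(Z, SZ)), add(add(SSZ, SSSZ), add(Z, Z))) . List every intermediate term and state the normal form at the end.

  start: add(add(add(Z, SSSZ), mul(Z, SZ)), add(add(SSZ, SSSZ), add(Z, Z)))
  step 1: add(add(SSSZ, mul(Z, SZ)), add(add(SSZ, SSSZ), add(Z, Z)))
  step 2: add(S(add(SSZ, mul(Z, SZ))), add(add(SSZ, SSSZ), add(Z, Z)))
  step 3: S(add(add(SSZ, mul(Z, SZ)), add(add(SSZ, SSSZ), add(Z, Z))))
  step 4: S(add(S(add(SZ, mul(Z, SZ))), add(add(SSZ, SSSZ), add(Z, Z))))
  step 5: S(S(add(add(SZ, mul(Z, SZ)), add(add(SSZ, SSSZ), add(Z, Z)))))
  step 6: S(S(add(S(add(Z, mul(Z, SZ))), add(add(SSZ, SSSZ), add(Z, Z)))))
  step 7: S(S(S(add(add(Z, mul(Z, SZ)), add(add(SSZ, SSSZ), add(Z, Z))))))
  step 8: S(S(S(add(mul(Z, SZ), add(add(SSZ, SSSZ), add(Z, Z))))))
  step 9: S(S(S(add(Z, add(add(SSZ, SSSZ), add(Z, Z))))))
  step 10: S(S(S(add(add(SSZ, SSSZ), add(Z, Z)))))
  step 11: S(S(S(add(S(add(SZ, SSSZ)), add(Z, Z)))))
  step 12: S(S(S(S(add(add(SZ, SSSZ), add(Z, Z))))))
  step 13: S(S(S(S(add(S(add(Z, SSSZ)), add(Z, Z))))))
  step 14: S(S(S(S(S(add(add(Z, SSSZ), add(Z, Z)))))))
  step 15: S(S(S(S(S(add(SSSZ, add(Z, Z)))))))
  step 16: S(S(S(S(S(S(add(SSZ, add(Z, Z))))))))
  step 17: S(S(S(S(S(S(S(add(SZ, add(Z, Z)))))))))
  step 18: S(S(S(S(S(S(S(S(add(Z, add(Z, Z))))))))))
  step 19: S(S(S(S(S(S(S(S(add(Z, Z)))))))))
  step 20: S^8(Z)

Answer: normal form = S^8(Z)  (in 20 steps)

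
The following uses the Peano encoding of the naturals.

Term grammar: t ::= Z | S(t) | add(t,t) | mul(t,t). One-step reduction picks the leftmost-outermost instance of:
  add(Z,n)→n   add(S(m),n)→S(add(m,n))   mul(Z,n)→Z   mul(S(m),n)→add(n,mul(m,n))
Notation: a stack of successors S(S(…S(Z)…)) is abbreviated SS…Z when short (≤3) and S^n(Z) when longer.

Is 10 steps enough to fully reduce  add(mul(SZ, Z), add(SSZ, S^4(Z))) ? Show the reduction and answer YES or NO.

Answer: YES — reaches normal form S^6(Z) in 7 ≤ 10 steps

Working:
  start: add(mul(SZ, Z), add(SSZ, S^4(Z)))
  step 1: add(add(Z, mul(Z, Z)), add(SSZ, S^4(Z)))
  step 2: add(mul(Z, Z), add(SSZ, S^4(Z)))
  step 3: add(Z, add(SSZ, S^4(Z)))
  step 4: add(SSZ, S^4(Z))
  step 5: S(add(SZ, S^4(Z)))
  step 6: S(S(add(Z, S^4(Z))))
  step 7: S^6(Z)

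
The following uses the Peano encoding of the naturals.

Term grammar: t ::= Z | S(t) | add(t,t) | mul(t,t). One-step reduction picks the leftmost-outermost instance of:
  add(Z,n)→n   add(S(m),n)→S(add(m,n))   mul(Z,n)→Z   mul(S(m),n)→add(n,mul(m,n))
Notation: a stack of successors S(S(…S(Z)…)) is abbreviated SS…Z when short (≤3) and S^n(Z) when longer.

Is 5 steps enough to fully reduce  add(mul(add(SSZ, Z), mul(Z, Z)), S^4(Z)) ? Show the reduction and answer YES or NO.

Answer: NO — after 5 steps the term is add(mul(S(add(Z, Z)), mul(Z, Z)), S^4(Z)), not yet normal

Derivation:
  start: add(mul(add(SSZ, Z), mul(Z, Z)), S^4(Z))
  →1  add(mul(S(add(SZ, Z)), mul(Z, Z)), S^4(Z))
  →2  add(add(mul(Z, Z), mul(add(SZ, Z), mul(Z, Z))), S^4(Z))
  →3  add(add(Z, mul(add(SZ, Z), mul(Z, Z))), S^4(Z))
  →4  add(mul(add(SZ, Z), mul(Z, Z)), S^4(Z))
  →5  add(mul(S(add(Z, Z)), mul(Z, Z)), S^4(Z))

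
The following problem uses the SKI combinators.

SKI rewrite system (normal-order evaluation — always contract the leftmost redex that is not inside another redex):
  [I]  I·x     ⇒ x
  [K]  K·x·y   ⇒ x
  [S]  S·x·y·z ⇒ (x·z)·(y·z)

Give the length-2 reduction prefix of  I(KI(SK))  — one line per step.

  start: I(KI(SK))
  →1  KI(SK)
  →2  I

Answer: after 2 steps: I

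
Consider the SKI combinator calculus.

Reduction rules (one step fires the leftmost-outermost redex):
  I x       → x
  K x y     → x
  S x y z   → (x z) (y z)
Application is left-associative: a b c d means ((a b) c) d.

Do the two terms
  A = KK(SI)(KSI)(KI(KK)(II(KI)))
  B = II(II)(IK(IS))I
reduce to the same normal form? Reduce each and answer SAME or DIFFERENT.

Answer: SAME — A ⇓ S, B ⇓ S

Reduction:
Term A:
  start: KK(SI)(KSI)(KI(KK)(II(KI)))
  step 1: K(KSI)(KI(KK)(II(KI)))
  step 2: KSI
  step 3: S

Term B:
  start: II(II)(IK(IS))I
  step 1: I(II)(IK(IS))I
  step 2: II(IK(IS))I
  step 3: I(IK(IS))I
  step 4: IK(IS)I
  step 5: K(IS)I
  step 6: IS
  step 7: S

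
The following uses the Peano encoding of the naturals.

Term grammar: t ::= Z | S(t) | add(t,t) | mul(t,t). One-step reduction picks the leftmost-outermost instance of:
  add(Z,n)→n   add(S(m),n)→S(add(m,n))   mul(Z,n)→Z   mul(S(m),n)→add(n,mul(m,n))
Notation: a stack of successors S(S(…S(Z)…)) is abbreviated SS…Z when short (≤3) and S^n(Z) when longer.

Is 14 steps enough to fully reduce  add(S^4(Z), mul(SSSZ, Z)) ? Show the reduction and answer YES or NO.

Answer: YES — reaches normal form S^4(Z) in 12 ≤ 14 steps

Working:
  start: add(S^4(Z), mul(SSSZ, Z))
  →1  S(add(SSSZ, mul(SSSZ, Z)))
  →2  S(S(add(SSZ, mul(SSSZ, Z))))
  →3  S(S(S(add(SZ, mul(SSSZ, Z)))))
  →4  S(S(S(S(add(Z, mul(SSSZ, Z))))))
  →5  S(S(S(S(mul(SSSZ, Z)))))
  →6  S(S(S(S(add(Z, mul(SSZ, Z))))))
  →7  S(S(S(S(mul(SSZ, Z)))))
  →8  S(S(S(S(add(Z, mul(SZ, Z))))))
  →9  S(S(S(S(mul(SZ, Z)))))
  →10  S(S(S(S(add(Z, mul(Z, Z))))))
  →11  S(S(S(S(mul(Z, Z)))))
  →12  S^4(Z)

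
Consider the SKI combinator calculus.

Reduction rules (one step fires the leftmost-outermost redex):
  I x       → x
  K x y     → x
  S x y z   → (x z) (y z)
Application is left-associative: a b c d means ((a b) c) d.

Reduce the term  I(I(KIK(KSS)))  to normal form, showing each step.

Answer: normal form = S  (in 5 steps)

Reduction:
  start: I(I(KIK(KSS)))
  [1] I(KIK(KSS))
  [2] KIK(KSS)
  [3] I(KSS)
  [4] KSS
  [5] S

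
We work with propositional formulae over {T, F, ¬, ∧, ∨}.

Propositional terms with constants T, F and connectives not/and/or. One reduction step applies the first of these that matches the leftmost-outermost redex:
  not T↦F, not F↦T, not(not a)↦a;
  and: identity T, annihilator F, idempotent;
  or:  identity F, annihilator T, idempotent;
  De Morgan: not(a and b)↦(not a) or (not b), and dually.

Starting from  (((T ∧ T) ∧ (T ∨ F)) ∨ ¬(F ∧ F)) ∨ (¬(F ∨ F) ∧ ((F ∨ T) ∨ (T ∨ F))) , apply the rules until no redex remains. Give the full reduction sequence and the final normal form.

  start: (((T ∧ T) ∧ (T ∨ F)) ∨ ¬(F ∧ F)) ∨ (¬(F ∨ F) ∧ ((F ∨ T) ∨ (T ∨ F)))
  [1] ((T ∧ (T ∨ F)) ∨ ¬(F ∧ F)) ∨ (¬(F ∨ F) ∧ ((F ∨ T) ∨ (T ∨ F)))
  [2] ((T ∨ F) ∨ ¬(F ∧ F)) ∨ (¬(F ∨ F) ∧ ((F ∨ T) ∨ (T ∨ F)))
  [3] (T ∨ ¬(F ∧ F)) ∨ (¬(F ∨ F) ∧ ((F ∨ T) ∨ (T ∨ F)))
  [4] T ∨ (¬(F ∨ F) ∧ ((F ∨ T) ∨ (T ∨ F)))
  [5] T

Answer: normal form = T  (in 5 steps)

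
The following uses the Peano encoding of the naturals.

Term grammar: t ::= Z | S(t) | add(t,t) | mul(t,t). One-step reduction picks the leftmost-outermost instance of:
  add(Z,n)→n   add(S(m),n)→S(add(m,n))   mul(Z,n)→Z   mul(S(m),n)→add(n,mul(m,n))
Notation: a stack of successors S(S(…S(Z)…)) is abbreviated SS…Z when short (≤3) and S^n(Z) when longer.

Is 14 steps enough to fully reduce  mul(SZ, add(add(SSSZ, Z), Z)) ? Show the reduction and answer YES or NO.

Answer: YES — reaches normal form SSSZ in 14 ≤ 14 steps

Working:
  start: mul(SZ, add(add(SSSZ, Z), Z))
  →1  add(add(add(SSSZ, Z), Z), mul(Z, add(add(SSSZ, Z), Z)))
  →2  add(add(S(add(SSZ, Z)), Z), mul(Z, add(add(SSSZ, Z), Z)))
  →3  add(S(add(add(SSZ, Z), Z)), mul(Z, add(add(SSSZ, Z), Z)))
  →4  S(add(add(add(SSZ, Z), Z), mul(Z, add(add(SSSZ, Z), Z))))
  →5  S(add(add(S(add(SZ, Z)), Z), mul(Z, add(add(SSSZ, Z), Z))))
  →6  S(add(S(add(add(SZ, Z), Z)), mul(Z, add(add(SSSZ, Z), Z))))
  →7  S(S(add(add(add(SZ, Z), Z), mul(Z, add(add(SSSZ, Z), Z)))))
  →8  S(S(add(add(S(add(Z, Z)), Z), mul(Z, add(add(SSSZ, Z), Z)))))
  →9  S(S(add(S(add(add(Z, Z), Z)), mul(Z, add(add(SSSZ, Z), Z)))))
  →10  S(S(S(add(add(add(Z, Z), Z), mul(Z, add(add(SSSZ, Z), Z))))))
  →11  S(S(S(add(add(Z, Z), mul(Z, add(add(SSSZ, Z), Z))))))
  →12  S(S(S(add(Z, mul(Z, add(add(SSSZ, Z), Z))))))
  →13  S(S(S(mul(Z, add(add(SSSZ, Z), Z)))))
  →14  SSSZ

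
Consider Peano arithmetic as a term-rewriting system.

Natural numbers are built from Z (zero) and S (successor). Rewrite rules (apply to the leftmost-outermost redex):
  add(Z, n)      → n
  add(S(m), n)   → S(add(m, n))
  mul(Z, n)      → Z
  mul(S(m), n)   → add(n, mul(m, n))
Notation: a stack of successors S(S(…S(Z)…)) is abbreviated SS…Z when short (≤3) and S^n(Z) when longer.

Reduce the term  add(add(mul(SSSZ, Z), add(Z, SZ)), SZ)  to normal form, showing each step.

  start: add(add(mul(SSSZ, Z), add(Z, SZ)), SZ)
  →1  add(add(add(Z, mul(SSZ, Z)), add(Z, SZ)), SZ)
  →2  add(add(mul(SSZ, Z), add(Z, SZ)), SZ)
  →3  add(add(add(Z, mul(SZ, Z)), add(Z, SZ)), SZ)
  →4  add(add(mul(SZ, Z), add(Z, SZ)), SZ)
  →5  add(add(add(Z, mul(Z, Z)), add(Z, SZ)), SZ)
  →6  add(add(mul(Z, Z), add(Z, SZ)), SZ)
  →7  add(add(Z, add(Z, SZ)), SZ)
  →8  add(add(Z, SZ), SZ)
  →9  add(SZ, SZ)
  →10  S(add(Z, SZ))
  →11  SSZ

Answer: normal form = SSZ  (in 11 steps)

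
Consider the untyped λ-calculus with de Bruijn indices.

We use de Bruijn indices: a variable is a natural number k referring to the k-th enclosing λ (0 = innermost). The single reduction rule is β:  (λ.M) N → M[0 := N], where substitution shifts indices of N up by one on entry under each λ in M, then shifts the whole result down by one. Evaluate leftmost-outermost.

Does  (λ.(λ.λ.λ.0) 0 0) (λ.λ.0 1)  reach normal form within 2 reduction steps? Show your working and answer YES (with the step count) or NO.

  start: (λ.(λ.λ.λ.0) 0 0) (λ.λ.0 1)
  [1] (λ.λ.λ.0) (λ.λ.0 1) (λ.λ.0 1)
  [2] (λ.λ.0) (λ.λ.0 1)

Answer: NO — after 2 steps the term is (λ.λ.0) (λ.λ.0 1), not yet normal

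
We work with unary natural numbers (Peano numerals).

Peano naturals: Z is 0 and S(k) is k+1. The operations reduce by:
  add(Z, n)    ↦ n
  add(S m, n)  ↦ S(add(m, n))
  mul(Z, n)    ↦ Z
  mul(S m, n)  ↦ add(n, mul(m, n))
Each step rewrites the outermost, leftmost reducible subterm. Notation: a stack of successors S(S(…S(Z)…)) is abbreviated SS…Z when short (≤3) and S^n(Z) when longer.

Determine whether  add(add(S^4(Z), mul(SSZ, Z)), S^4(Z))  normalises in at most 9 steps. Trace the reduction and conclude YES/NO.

Answer: NO — after 9 steps the term is S(S(S(S(add(mul(SSZ, Z), S^4(Z)))))), not yet normal

Reduction:
  start: add(add(S^4(Z), mul(SSZ, Z)), S^4(Z))
  step 1: add(S(add(SSSZ, mul(SSZ, Z))), S^4(Z))
  step 2: S(add(add(SSSZ, mul(SSZ, Z)), S^4(Z)))
  step 3: S(add(S(add(SSZ, mul(SSZ, Z))), S^4(Z)))
  step 4: S(S(add(add(SSZ, mul(SSZ, Z)), S^4(Z))))
  step 5: S(S(add(S(add(SZ, mul(SSZ, Z))), S^4(Z))))
  step 6: S(S(S(add(add(SZ, mul(SSZ, Z)), S^4(Z)))))
  step 7: S(S(S(add(S(add(Z, mul(SSZ, Z))), S^4(Z)))))
  step 8: S(S(S(S(add(add(Z, mul(SSZ, Z)), S^4(Z))))))
  step 9: S(S(S(S(add(mul(SSZ, Z), S^4(Z))))))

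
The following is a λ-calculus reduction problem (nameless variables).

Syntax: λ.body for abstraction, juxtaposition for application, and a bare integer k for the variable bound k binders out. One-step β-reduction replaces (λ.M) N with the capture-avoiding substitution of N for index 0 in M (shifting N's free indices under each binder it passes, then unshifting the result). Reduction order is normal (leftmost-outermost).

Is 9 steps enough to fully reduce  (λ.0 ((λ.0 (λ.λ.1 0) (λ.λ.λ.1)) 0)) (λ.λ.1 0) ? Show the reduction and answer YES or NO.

  start: (λ.0 ((λ.0 (λ.λ.1 0) (λ.λ.λ.1)) 0)) (λ.λ.1 0)
  [1] (λ.λ.1 0) ((λ.0 (λ.λ.1 0) (λ.λ.λ.1)) (λ.λ.1 0))
  [2] λ.(λ.0 (λ.λ.1 0) (λ.λ.λ.1)) (λ.λ.1 0) 0
  [3] λ.(λ.λ.1 0) (λ.λ.1 0) (λ.λ.λ.1) 0
  [4] λ.(λ.(λ.λ.1 0) 0) (λ.λ.λ.1) 0
  [5] λ.(λ.λ.1 0) (λ.λ.λ.1) 0
  [6] λ.(λ.(λ.λ.λ.1) 0) 0
  [7] λ.(λ.λ.λ.1) 0
  [8] λ.λ.λ.1

Answer: YES — reaches normal form λ.λ.λ.1 in 8 ≤ 9 steps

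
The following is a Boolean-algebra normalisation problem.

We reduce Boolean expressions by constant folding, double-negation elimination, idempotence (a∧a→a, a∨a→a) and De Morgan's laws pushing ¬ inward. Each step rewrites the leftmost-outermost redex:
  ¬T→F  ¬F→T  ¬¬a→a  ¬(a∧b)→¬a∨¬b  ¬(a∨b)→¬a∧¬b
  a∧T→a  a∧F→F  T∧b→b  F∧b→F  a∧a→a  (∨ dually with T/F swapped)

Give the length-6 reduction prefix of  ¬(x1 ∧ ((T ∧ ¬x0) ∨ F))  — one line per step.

  start: ¬(x1 ∧ ((T ∧ ¬x0) ∨ F))
  step 1: ¬x1 ∨ ¬((T ∧ ¬x0) ∨ F)
  step 2: ¬x1 ∨ (¬(T ∧ ¬x0) ∧ ¬F)
  step 3: ¬x1 ∨ ((¬T ∨ ¬¬x0) ∧ ¬F)
  step 4: ¬x1 ∨ ((F ∨ ¬¬x0) ∧ ¬F)
  step 5: ¬x1 ∨ (¬¬x0 ∧ ¬F)
  step 6: ¬x1 ∨ (x0 ∧ ¬F)

Answer: after 6 steps: ¬x1 ∨ (x0 ∧ ¬F)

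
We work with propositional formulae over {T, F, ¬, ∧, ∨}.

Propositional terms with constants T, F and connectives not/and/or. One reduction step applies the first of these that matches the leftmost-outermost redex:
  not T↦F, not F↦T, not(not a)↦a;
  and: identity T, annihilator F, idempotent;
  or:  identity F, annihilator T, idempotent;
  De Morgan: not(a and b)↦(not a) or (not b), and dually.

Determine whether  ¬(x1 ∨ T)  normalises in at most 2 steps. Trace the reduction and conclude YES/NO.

Answer: NO — after 2 steps the term is ¬x1 ∧ F, not yet normal

Derivation:
  start: ¬(x1 ∨ T)
  [1] ¬x1 ∧ ¬T
  [2] ¬x1 ∧ F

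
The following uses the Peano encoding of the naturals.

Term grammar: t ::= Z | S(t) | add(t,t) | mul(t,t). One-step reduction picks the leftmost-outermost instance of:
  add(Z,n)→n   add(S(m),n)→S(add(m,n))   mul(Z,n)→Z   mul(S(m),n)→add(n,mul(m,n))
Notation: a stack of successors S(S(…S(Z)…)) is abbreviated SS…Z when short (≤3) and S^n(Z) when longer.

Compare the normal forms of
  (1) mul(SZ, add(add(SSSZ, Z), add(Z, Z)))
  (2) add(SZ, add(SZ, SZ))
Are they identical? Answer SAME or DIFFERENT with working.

Answer: SAME — A ⇓ SSSZ, B ⇓ SSSZ

Reduction:
Term A:
  start: mul(SZ, add(add(SSSZ, Z), add(Z, Z)))
  [1] add(add(add(SSSZ, Z), add(Z, Z)), mul(Z, add(add(SSSZ, Z), add(Z, Z))))
  [2] add(add(S(add(SSZ, Z)), add(Z, Z)), mul(Z, add(add(SSSZ, Z), add(Z, Z))))
  [3] add(S(add(add(SSZ, Z), add(Z, Z))), mul(Z, add(add(SSSZ, Z), add(Z, Z))))
  [4] S(add(add(add(SSZ, Z), add(Z, Z)), mul(Z, add(add(SSSZ, Z), add(Z, Z)))))
  [5] S(add(add(S(add(SZ, Z)), add(Z, Z)), mul(Z, add(add(SSSZ, Z), add(Z, Z)))))
  [6] S(add(S(add(add(SZ, Z), add(Z, Z))), mul(Z, add(add(SSSZ, Z), add(Z, Z)))))
  [7] S(S(add(add(add(SZ, Z), add(Z, Z)), mul(Z, add(add(SSSZ, Z), add(Z, Z))))))
  [8] S(S(add(add(S(add(Z, Z)), add(Z, Z)), mul(Z, add(add(SSSZ, Z), add(Z, Z))))))
  [9] S(S(add(S(add(add(Z, Z), add(Z, Z))), mul(Z, add(add(SSSZ, Z), add(Z, Z))))))
  [10] S(S(S(add(add(add(Z, Z), add(Z, Z)), mul(Z, add(add(SSSZ, Z), add(Z, Z)))))))
  [11] S(S(S(add(add(Z, add(Z, Z)), mul(Z, add(add(SSSZ, Z), add(Z, Z)))))))
  [12] S(S(S(add(add(Z, Z), mul(Z, add(add(SSSZ, Z), add(Z, Z)))))))
  [13] S(S(S(add(Z, mul(Z, add(add(SSSZ, Z), add(Z, Z)))))))
  [14] S(S(S(mul(Z, add(add(SSSZ, Z), add(Z, Z))))))
  [15] SSSZ

Term B:
  start: add(SZ, add(SZ, SZ))
  [1] S(add(Z, add(SZ, SZ)))
  [2] S(add(SZ, SZ))
  [3] S(S(add(Z, SZ)))
  [4] SSSZ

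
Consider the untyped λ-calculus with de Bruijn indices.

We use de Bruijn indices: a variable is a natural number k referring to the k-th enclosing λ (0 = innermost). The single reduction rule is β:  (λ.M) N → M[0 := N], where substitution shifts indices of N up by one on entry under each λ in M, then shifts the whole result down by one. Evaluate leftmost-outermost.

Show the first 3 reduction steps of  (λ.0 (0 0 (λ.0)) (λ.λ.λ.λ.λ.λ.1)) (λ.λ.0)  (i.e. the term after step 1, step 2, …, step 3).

  start: (λ.0 (0 0 (λ.0)) (λ.λ.λ.λ.λ.λ.1)) (λ.λ.0)
  [1] (λ.λ.0) ((λ.λ.0) (λ.λ.0) (λ.0)) (λ.λ.λ.λ.λ.λ.1)
  [2] (λ.0) (λ.λ.λ.λ.λ.λ.1)
  [3] λ.λ.λ.λ.λ.λ.1

Answer: after 3 steps: λ.λ.λ.λ.λ.λ.1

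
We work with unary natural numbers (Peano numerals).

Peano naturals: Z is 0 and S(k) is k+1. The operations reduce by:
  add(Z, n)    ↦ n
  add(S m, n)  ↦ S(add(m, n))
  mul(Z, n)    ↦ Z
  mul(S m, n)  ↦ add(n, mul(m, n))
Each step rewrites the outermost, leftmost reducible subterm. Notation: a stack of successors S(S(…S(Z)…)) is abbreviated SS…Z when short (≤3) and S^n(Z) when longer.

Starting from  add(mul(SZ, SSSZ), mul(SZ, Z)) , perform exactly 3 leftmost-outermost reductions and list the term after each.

  start: add(mul(SZ, SSSZ), mul(SZ, Z))
  →1  add(add(SSSZ, mul(Z, SSSZ)), mul(SZ, Z))
  →2  add(S(add(SSZ, mul(Z, SSSZ))), mul(SZ, Z))
  →3  S(add(add(SSZ, mul(Z, SSSZ)), mul(SZ, Z)))

Answer: after 3 steps: S(add(add(SSZ, mul(Z, SSSZ)), mul(SZ, Z)))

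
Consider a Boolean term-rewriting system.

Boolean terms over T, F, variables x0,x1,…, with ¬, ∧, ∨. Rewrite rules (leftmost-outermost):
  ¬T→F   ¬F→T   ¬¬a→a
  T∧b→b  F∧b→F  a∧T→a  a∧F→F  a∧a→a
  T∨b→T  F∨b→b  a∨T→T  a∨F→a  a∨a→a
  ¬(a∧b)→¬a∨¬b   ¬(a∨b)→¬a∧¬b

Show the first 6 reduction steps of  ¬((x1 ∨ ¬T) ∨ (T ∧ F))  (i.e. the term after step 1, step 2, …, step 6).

Answer: after 6 steps: ¬x1 ∧ (F ∨ ¬F)

Working:
  start: ¬((x1 ∨ ¬T) ∨ (T ∧ F))
  [1] ¬(x1 ∨ ¬T) ∧ ¬(T ∧ F)
  [2] (¬x1 ∧ ¬¬T) ∧ ¬(T ∧ F)
  [3] (¬x1 ∧ T) ∧ ¬(T ∧ F)
  [4] ¬x1 ∧ ¬(T ∧ F)
  [5] ¬x1 ∧ (¬T ∨ ¬F)
  [6] ¬x1 ∧ (F ∨ ¬F)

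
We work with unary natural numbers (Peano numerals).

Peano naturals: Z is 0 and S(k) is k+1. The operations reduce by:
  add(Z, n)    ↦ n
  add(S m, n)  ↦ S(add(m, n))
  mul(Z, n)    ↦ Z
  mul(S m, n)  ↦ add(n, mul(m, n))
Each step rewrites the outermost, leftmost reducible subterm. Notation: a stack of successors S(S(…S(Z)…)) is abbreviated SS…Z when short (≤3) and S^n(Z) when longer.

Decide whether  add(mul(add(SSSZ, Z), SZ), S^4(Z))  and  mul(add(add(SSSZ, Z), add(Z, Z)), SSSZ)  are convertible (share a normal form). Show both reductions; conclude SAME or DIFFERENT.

Term A:
  start: add(mul(add(SSSZ, Z), SZ), S^4(Z))
  →1  add(mul(S(add(SSZ, Z)), SZ), S^4(Z))
  →2  add(add(SZ, mul(add(SSZ, Z), SZ)), S^4(Z))
  →3  add(S(add(Z, mul(add(SSZ, Z), SZ))), S^4(Z))
  →4  S(add(add(Z, mul(add(SSZ, Z), SZ)), S^4(Z)))
  →5  S(add(mul(add(SSZ, Z), SZ), S^4(Z)))
  →6  S(add(mul(S(add(SZ, Z)), SZ), S^4(Z)))
  →7  S(add(add(SZ, mul(add(SZ, Z), SZ)), S^4(Z)))
  →8  S(add(S(add(Z, mul(add(SZ, Z), SZ))), S^4(Z)))
  →9  S(S(add(add(Z, mul(add(SZ, Z), SZ)), S^4(Z))))
  →10  S(S(add(mul(add(SZ, Z), SZ), S^4(Z))))
  →11  S(S(add(mul(S(add(Z, Z)), SZ), S^4(Z))))
  →12  S(S(add(add(SZ, mul(add(Z, Z), SZ)), S^4(Z))))
  →13  S(S(add(S(add(Z, mul(add(Z, Z), SZ))), S^4(Z))))
  →14  S(S(S(add(add(Z, mul(add(Z, Z), SZ)), S^4(Z)))))
  →15  S(S(S(add(mul(add(Z, Z), SZ), S^4(Z)))))
  →16  S(S(S(add(mul(Z, SZ), S^4(Z)))))
  →17  S(S(S(add(Z, S^4(Z)))))
  →18  S^7(Z)

Term B:
  start: mul(add(add(SSSZ, Z), add(Z, Z)), SSSZ)
  →1  mul(add(S(add(SSZ, Z)), add(Z, Z)), SSSZ)
  →2  mul(S(add(add(SSZ, Z), add(Z, Z))), SSSZ)
  →3  add(SSSZ, mul(add(add(SSZ, Z), add(Z, Z)), SSSZ))
  →4  S(add(SSZ, mul(add(add(SSZ, Z), add(Z, Z)), SSSZ)))
  →5  S(S(add(SZ, mul(add(add(SSZ, Z), add(Z, Z)), SSSZ))))
  →6  S(S(S(add(Z, mul(add(add(SSZ, Z), add(Z, Z)), SSSZ)))))
  →7  S(S(S(mul(add(add(SSZ, Z), add(Z, Z)), SSSZ))))
  →8  S(S(S(mul(add(S(add(SZ, Z)), add(Z, Z)), SSSZ))))
  →9  S(S(S(mul(S(add(add(SZ, Z), add(Z, Z))), SSSZ))))
  →10  S(S(S(add(SSSZ, mul(add(add(SZ, Z), add(Z, Z)), SSSZ)))))
  →11  S(S(S(S(add(SSZ, mul(add(add(SZ, Z), add(Z, Z)), SSSZ))))))
  →12  S(S(S(S(S(add(SZ, mul(add(add(SZ, Z), add(Z, Z)), SSSZ)))))))
  →13  S(S(S(S(S(S(add(Z, mul(add(add(SZ, Z), add(Z, Z)), SSSZ))))))))
  →14  S(S(S(S(S(S(mul(add(add(SZ, Z), add(Z, Z)), SSSZ)))))))
  →15  S(S(S(S(S(S(mul(add(S(add(Z, Z)), add(Z, Z)), SSSZ)))))))
  →16  S(S(S(S(S(S(mul(S(add(add(Z, Z), add(Z, Z))), SSSZ)))))))
  →17  S(S(S(S(S(S(add(SSSZ, mul(add(add(Z, Z), add(Z, Z)), SSSZ))))))))
  →18  S(S(S(S(S(S(S(add(SSZ, mul(add(add(Z, Z), add(Z, Z)), SSSZ)))))))))
  →19  S(S(S(S(S(S(S(S(add(SZ, mul(add(add(Z, Z), add(Z, Z)), SSSZ))))))))))
  →20  S(S(S(S(S(S(S(S(S(add(Z, mul(add(add(Z, Z), add(Z, Z)), SSSZ)))))))))))
  →21  S(S(S(S(S(S(S(S(S(mul(add(add(Z, Z), add(Z, Z)), SSSZ))))))))))
  →22  S(S(S(S(S(S(S(S(S(mul(add(Z, add(Z, Z)), SSSZ))))))))))
  →23  S(S(S(S(S(S(S(S(S(mul(add(Z, Z), SSSZ))))))))))
  →24  S(S(S(S(S(S(S(S(S(mul(Z, SSSZ))))))))))
  →25  S^9(Z)

Answer: DIFFERENT — A ⇓ S^7(Z), B ⇓ S^9(Z)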